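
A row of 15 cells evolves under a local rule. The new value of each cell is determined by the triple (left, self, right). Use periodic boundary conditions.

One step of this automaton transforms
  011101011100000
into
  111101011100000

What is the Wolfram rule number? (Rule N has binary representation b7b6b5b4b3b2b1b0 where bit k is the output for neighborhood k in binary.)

206

position 2: 111 → 1  (bit 7 = 1)
position 3: 110 → 1  (bit 6 = 1)
position 4: 101 → 0  (bit 5 = 0)
position 10: 100 → 0  (bit 4 = 0)
position 1: 011 → 1  (bit 3 = 1)
position 5: 010 → 1  (bit 2 = 1)
position 0: 001 → 1  (bit 1 = 1)
position 11: 000 → 0  (bit 0 = 0)
bits b7..b0 = 11001110 = 206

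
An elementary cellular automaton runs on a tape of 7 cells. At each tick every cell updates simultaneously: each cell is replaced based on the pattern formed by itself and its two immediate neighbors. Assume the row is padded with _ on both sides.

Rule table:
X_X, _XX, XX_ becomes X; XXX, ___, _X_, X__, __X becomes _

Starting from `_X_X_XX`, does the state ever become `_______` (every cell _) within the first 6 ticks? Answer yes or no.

yes

__X_XXX
___XX_X
___XXX_
___X_X_
____X__
_______
all cells are _ at tick 6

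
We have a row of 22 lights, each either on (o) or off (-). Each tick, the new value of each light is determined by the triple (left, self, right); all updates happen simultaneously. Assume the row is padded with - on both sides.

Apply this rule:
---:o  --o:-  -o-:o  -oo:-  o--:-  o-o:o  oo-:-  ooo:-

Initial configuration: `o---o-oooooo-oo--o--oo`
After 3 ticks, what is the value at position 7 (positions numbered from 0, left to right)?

o-o-oo------o----o----
oooo---oooo-o-oo-o-ooo
-----o-----ooo--ooo---
position 7 holds -

-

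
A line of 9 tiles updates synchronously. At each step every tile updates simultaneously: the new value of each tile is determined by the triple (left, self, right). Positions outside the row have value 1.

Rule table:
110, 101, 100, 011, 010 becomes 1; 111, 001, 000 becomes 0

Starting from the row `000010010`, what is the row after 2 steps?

step 1: 100011011
step 2: 110011110

110011110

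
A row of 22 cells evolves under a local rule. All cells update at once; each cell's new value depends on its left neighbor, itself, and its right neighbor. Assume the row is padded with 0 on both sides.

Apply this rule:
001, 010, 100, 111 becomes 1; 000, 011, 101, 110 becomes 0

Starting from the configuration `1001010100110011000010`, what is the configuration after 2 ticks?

0110010010110011111010

1111010111001100100111
0110010010110011111010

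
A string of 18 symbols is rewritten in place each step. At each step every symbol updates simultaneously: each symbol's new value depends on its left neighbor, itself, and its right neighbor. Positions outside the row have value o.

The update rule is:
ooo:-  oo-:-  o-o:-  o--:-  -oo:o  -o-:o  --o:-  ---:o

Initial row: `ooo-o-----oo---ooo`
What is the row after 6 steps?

----o-ooo-o--o-o--
-oo-o-o---o--o-o--
-o--o-o-o-o--o-o--
-o--o-o-o-o--o-o--  (fixed point — unchanged through step 6)

-o--o-o-o-o--o-o--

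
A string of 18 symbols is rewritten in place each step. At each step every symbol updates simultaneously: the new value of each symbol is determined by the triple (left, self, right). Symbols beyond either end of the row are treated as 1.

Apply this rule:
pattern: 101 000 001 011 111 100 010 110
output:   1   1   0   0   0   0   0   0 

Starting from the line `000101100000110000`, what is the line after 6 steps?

100000100000110001

010010001110000110
100000100000110001
001110001110000100
000000100000110000
011110001110000110
100000100000110001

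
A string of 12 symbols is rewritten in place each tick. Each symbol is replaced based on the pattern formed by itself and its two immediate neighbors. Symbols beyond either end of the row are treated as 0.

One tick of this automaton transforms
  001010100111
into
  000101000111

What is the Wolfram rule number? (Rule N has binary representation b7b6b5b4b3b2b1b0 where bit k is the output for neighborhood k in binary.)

232

position 10: 111 → 1  (bit 7 = 1)
position 11: 110 → 1  (bit 6 = 1)
position 3: 101 → 1  (bit 5 = 1)
position 7: 100 → 0  (bit 4 = 0)
position 9: 011 → 1  (bit 3 = 1)
position 2: 010 → 0  (bit 2 = 0)
position 1: 001 → 0  (bit 1 = 0)
position 0: 000 → 0  (bit 0 = 0)
bits b7..b0 = 11101000 = 232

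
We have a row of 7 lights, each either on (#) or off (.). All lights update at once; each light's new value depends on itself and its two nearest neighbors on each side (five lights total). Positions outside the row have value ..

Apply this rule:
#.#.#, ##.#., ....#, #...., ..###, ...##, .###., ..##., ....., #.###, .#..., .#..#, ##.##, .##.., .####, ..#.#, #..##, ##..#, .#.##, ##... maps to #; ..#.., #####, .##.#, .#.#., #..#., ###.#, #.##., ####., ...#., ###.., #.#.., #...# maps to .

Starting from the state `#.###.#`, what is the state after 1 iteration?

####.#.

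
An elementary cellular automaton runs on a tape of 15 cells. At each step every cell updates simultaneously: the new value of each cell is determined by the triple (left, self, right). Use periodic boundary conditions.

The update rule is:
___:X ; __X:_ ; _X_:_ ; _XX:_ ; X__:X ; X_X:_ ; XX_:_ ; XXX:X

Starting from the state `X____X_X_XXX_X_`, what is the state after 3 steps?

step 1: _XXX______X____
step 2: __X_XXXXX__XXXX
step 3: X____XXX_X__XX_

X____XXX_X__XX_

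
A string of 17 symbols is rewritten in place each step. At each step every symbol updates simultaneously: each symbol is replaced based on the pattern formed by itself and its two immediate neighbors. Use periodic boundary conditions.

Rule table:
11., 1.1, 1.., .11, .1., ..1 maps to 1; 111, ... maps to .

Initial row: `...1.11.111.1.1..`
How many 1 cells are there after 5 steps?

step 1: ..1111111.111111.
step 2: .11.....111....11
step 3: 1111...11.11..111
step 4: ...11.111111111..
step 5: ..11111.......11.
count of 1: 7

7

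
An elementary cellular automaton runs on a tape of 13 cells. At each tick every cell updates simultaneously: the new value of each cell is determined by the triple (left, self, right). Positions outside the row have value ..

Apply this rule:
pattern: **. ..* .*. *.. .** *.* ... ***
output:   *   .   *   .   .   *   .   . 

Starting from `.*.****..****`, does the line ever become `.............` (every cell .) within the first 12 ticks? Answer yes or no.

no

tick 1: .**...*.....*
tick 2: ..*...*.....*
tick 3: ..*...*.....*  (fixed point — unchanged through tick 12)
tick 12 is ..*...*.....*, still not uniform .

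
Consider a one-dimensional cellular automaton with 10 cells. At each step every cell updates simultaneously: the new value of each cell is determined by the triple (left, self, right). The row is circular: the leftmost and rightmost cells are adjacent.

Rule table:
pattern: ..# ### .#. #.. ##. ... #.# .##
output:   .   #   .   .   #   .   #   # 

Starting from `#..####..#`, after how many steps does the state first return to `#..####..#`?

1

#..####..#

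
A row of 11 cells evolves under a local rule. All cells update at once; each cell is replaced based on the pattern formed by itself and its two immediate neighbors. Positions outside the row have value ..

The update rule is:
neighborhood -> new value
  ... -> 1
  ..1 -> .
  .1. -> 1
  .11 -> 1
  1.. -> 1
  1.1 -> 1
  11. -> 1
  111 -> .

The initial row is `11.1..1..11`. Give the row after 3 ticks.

11111.11.11
1...1111111
111.1.....1

111.1.....1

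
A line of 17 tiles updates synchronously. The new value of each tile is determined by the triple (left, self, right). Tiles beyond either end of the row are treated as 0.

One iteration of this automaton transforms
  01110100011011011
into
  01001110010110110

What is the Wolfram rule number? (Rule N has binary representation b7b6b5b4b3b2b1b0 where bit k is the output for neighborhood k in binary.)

60

position 2: 111 → 0  (bit 7 = 0)
position 3: 110 → 0  (bit 6 = 0)
position 4: 101 → 1  (bit 5 = 1)
position 6: 100 → 1  (bit 4 = 1)
position 1: 011 → 1  (bit 3 = 1)
position 5: 010 → 1  (bit 2 = 1)
position 0: 001 → 0  (bit 1 = 0)
position 7: 000 → 0  (bit 0 = 0)
bits b7..b0 = 00111100 = 60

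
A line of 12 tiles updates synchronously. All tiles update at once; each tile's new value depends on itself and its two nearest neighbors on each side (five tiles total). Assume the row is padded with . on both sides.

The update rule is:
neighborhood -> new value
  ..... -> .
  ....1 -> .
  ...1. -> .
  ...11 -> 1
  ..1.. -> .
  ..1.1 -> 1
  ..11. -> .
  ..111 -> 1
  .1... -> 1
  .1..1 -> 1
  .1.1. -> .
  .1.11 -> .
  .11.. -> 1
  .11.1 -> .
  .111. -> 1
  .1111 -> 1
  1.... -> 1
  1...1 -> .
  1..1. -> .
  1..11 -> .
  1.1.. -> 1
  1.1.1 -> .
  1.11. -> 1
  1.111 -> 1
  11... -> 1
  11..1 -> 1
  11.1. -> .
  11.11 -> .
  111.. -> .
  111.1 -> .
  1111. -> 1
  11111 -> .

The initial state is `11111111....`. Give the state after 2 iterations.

.111..1.1111

iteration 1: 11....1.11..
iteration 2: .111..1.1111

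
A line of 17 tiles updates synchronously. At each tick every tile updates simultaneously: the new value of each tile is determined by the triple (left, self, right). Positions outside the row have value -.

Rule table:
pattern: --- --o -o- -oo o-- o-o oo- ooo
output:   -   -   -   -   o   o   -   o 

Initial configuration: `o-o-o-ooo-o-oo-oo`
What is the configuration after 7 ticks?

-------o-o-o-o-o-

tick 1: -o-o-o-o-o-o--o--
tick 2: --o-o-o-o-o-o--o-
tick 3: ---o-o-o-o-o-o--o
tick 4: ----o-o-o-o-o-o--
tick 5: -----o-o-o-o-o-o-
tick 6: ------o-o-o-o-o-o
tick 7: -------o-o-o-o-o-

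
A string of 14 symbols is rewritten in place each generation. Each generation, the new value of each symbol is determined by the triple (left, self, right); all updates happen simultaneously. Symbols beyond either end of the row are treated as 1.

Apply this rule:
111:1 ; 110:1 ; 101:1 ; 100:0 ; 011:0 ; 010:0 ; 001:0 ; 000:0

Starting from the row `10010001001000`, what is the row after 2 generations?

10000000000000

10000000000000
10000000000000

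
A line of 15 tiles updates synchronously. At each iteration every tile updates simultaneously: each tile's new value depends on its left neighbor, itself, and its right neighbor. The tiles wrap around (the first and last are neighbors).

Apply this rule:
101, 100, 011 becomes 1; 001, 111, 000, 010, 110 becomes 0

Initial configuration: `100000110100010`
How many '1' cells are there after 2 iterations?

010000101010001
101000010101000
count of 1: 5

5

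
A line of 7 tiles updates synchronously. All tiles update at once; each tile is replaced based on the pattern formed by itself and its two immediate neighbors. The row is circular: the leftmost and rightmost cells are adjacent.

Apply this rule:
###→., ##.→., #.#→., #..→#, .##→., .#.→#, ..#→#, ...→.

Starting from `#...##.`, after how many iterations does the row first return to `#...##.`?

7

iteration 1: ##.#...
iteration 2: ...##.#
iteration 3: #.#...#
iteration 4: ..##.#.
iteration 5: .#...##
iteration 6: .##.#..
iteration 7: #...##.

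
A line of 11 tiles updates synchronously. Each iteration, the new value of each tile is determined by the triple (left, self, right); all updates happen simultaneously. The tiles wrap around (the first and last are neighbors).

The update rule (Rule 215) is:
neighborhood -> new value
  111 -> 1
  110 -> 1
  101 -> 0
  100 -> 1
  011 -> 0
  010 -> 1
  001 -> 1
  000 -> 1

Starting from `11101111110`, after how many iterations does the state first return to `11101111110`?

22

01100111110
10111011111
10011001111
11101110111
11100110011
11111011101
11111001100
01111110111
00111110011
11011111101
11001111100
01110111111
00110011111
11011101111
11001100111
11110111011
11110011001
11111101110
01111100110
10111111011
10011111001
11101111110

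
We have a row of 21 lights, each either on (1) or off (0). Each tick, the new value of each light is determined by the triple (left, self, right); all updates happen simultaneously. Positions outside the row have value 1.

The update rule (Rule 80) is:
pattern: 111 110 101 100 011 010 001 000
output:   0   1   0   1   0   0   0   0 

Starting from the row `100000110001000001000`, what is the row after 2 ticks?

011000001100010000010

tick 1: 110000011000100000100
tick 2: 011000001100010000010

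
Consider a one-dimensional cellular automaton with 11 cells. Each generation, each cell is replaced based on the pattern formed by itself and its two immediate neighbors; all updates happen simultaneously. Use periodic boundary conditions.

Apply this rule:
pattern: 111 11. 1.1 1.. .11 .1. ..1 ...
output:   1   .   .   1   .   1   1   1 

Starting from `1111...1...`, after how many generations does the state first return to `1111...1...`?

generation 1: .11.1111111
generation 2: .....11111.
generation 3: 11111.111.1
generation 4: 1111...1...

4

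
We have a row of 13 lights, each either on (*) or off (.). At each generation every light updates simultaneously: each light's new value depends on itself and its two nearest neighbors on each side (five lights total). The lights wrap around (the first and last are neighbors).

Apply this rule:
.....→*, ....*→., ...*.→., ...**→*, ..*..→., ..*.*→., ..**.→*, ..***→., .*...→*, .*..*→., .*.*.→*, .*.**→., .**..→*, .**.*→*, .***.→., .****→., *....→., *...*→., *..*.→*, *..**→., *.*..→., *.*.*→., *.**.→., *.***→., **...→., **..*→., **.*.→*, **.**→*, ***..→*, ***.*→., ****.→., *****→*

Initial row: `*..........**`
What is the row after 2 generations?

.....**..*..*

*..******.*..
.....**..*..*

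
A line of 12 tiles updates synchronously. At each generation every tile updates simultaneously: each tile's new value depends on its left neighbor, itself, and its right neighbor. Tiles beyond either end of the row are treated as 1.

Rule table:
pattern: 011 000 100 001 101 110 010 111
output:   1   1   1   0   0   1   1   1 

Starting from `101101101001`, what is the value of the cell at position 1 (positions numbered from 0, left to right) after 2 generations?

generation 1: 101101101101
generation 2: 101101101101
position 1 holds 0

0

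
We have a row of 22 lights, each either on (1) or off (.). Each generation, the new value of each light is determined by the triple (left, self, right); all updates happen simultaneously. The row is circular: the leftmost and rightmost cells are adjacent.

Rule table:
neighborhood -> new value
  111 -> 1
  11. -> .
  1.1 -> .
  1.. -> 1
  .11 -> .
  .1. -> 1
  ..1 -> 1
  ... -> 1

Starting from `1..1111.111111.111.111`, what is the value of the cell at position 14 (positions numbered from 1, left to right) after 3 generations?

generation 1: .11.11...1111...1...11
generation 2: ......111.11.1111111..
generation 3: 111111.1......11111.11
position 14 holds .

.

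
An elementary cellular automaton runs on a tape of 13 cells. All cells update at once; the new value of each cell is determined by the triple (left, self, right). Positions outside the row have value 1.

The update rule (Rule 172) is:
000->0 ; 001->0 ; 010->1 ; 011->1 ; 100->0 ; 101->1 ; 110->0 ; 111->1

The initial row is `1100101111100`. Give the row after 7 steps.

0000100000000

1000111111000
0000111110000
0000111100000
0000111000000
0000110000000
0000100000000
0000100000000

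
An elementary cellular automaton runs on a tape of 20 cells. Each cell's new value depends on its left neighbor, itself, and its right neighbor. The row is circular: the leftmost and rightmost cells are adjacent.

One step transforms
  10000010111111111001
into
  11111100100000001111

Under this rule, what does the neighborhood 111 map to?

0

At position 9 the neighborhood is 111; the next row has 0 there.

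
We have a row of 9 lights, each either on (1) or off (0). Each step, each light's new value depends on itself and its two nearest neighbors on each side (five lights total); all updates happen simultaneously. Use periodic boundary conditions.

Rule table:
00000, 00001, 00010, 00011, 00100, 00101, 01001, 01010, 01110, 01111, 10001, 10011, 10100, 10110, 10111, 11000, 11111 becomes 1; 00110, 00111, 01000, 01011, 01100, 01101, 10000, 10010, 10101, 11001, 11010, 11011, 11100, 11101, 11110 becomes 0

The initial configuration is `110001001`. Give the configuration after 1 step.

101111110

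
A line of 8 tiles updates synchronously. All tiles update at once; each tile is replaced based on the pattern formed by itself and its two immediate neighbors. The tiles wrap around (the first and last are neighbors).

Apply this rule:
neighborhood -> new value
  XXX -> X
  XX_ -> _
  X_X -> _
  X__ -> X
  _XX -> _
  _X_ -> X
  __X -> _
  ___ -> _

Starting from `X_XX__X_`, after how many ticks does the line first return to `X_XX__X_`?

tick 1: X___X_X_
tick 2: XX__X_X_
tick 3: __X_X_X_
tick 4: __X_X_XX
tick 5: X_X_X___
tick 6: X_X_XX__
tick 7: X_X___X_
tick 8: X_XX__X_

8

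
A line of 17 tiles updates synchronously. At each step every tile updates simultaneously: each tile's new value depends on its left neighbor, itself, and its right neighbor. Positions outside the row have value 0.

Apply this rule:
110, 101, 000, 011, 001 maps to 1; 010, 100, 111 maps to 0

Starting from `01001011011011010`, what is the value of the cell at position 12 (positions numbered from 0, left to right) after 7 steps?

1

10010111111111100
00101100000000101
11011101111111010
11110111000001100
10011101011111101
00110110110000110
11111111110111110
position 12 holds 1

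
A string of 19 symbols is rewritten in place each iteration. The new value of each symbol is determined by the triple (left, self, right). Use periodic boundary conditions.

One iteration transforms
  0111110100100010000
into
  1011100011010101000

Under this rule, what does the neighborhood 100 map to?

At position 8 the neighborhood is 100; the next row has 1 there.

1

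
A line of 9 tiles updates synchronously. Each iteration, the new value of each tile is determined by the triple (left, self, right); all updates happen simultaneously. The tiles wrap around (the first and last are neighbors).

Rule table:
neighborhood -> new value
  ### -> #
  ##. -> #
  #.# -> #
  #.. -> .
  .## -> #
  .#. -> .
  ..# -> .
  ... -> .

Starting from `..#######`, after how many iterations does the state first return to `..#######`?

..#######

1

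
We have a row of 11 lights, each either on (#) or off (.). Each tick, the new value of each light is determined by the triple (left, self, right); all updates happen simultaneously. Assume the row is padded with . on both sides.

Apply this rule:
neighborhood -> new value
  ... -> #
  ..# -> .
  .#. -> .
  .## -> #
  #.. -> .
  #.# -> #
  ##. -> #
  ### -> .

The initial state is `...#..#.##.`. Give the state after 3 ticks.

tick 1: ##.....###.
tick 2: ##.###.#.#.
tick 3: ####.##.#..

####.##.#..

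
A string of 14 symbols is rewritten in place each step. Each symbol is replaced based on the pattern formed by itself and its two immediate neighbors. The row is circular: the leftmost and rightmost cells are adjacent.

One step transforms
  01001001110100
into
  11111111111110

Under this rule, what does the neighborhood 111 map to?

At position 8 the neighborhood is 111; the next row has 1 there.

1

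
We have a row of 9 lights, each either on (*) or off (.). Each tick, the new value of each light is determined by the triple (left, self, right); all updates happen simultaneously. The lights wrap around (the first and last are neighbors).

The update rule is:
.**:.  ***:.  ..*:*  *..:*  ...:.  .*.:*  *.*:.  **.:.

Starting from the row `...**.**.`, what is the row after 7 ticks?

....*.*..

..*.....*
****...**
....*.*..
...**.**.  (repeats tick 0; period 4)
tick 7: ....*.*..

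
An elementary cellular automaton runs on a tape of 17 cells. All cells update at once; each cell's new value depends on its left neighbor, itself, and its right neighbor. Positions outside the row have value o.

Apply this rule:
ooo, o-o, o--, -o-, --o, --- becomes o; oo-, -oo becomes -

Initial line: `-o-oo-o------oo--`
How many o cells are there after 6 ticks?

tick 1: ooo--oooooooo--oo
tick 2: oo-oo-oooooo-oo-o
tick 3: o-o--o-oooo-o--o-
tick 4: -oooooo-oo-oooooo
tick 5: o-oooo-o--o-ooooo
tick 6: -o-oo-oooooo-oooo
count of o: 13

13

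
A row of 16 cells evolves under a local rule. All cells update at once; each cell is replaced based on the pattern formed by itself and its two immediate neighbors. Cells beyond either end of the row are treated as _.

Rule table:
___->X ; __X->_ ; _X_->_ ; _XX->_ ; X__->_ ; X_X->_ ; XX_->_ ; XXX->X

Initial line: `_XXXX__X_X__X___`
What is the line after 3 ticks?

__XX__XXXXXX__XX

__XX__________XX
X____XXXXXXXX___
__XX__XXXXXX__XX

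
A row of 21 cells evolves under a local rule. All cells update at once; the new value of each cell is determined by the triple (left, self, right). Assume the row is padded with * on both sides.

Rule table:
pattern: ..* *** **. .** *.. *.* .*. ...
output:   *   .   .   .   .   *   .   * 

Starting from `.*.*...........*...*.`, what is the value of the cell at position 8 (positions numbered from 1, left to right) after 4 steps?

.

*.*..**********..**.*
.*..*...........*..*.
*..*..**********..*.*
..*..*...........*.*.
position 8 holds .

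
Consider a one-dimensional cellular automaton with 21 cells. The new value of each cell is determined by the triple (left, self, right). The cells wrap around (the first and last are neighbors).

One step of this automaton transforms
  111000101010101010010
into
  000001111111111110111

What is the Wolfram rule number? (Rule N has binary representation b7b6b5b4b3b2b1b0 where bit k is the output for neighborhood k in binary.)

38

position 1: 111 → 0  (bit 7 = 0)
position 2: 110 → 0  (bit 6 = 0)
position 7: 101 → 1  (bit 5 = 1)
position 3: 100 → 0  (bit 4 = 0)
position 0: 011 → 0  (bit 3 = 0)
position 6: 010 → 1  (bit 2 = 1)
position 5: 001 → 1  (bit 1 = 1)
position 4: 000 → 0  (bit 0 = 0)
bits b7..b0 = 00100110 = 38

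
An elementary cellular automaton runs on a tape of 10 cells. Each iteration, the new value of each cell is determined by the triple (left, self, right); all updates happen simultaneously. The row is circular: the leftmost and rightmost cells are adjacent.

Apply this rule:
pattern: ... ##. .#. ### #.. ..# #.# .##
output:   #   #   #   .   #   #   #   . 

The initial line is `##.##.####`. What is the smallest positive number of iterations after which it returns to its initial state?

.##.##....
#.##.#####
##.##.....
.##.######
#.##.....#
##.######.
.##.....##
#.######.#
##.....##.
.######.##
#.....##.#
######.##.
.....##.##
#####.##.#
....##.##.
####.##.##
...##.##..
###.##.###
..##.##...
##.##.####

20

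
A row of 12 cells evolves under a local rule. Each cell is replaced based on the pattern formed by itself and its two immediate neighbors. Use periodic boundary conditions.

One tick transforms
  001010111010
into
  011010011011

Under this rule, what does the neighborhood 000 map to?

At position 0 the neighborhood is 000; the next row has 0 there.

0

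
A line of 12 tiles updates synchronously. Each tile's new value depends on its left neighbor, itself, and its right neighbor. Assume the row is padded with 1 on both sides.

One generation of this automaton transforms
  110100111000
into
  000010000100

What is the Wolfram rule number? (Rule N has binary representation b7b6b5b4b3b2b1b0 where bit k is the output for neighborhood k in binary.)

16

position 0: 111 → 0  (bit 7 = 0)
position 1: 110 → 0  (bit 6 = 0)
position 2: 101 → 0  (bit 5 = 0)
position 4: 100 → 1  (bit 4 = 1)
position 6: 011 → 0  (bit 3 = 0)
position 3: 010 → 0  (bit 2 = 0)
position 5: 001 → 0  (bit 1 = 0)
position 10: 000 → 0  (bit 0 = 0)
bits b7..b0 = 00010000 = 16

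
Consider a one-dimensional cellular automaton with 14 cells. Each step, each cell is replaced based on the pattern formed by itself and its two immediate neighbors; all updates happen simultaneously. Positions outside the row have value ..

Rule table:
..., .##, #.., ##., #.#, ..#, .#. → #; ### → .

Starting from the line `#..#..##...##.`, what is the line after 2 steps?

#............#

##############
#............#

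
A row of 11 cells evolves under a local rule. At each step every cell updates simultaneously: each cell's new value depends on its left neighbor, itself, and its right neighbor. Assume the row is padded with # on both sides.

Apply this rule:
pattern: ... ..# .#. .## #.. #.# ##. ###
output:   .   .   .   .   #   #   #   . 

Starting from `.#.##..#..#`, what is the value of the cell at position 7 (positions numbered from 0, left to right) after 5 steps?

#.#.##..#..
##.#.##..#.
.##.#.##..#
#.##.#.##..
##.##.#.##.
position 7 holds .

.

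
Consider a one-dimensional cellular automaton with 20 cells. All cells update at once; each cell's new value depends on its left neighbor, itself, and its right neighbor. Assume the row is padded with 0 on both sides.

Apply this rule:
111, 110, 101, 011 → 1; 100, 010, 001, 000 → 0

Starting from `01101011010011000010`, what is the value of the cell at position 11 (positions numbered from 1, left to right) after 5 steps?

0

01110111100011000000
01111111100011000000
01111111100011000000  (fixed point — unchanged through step 5)
position 11 holds 0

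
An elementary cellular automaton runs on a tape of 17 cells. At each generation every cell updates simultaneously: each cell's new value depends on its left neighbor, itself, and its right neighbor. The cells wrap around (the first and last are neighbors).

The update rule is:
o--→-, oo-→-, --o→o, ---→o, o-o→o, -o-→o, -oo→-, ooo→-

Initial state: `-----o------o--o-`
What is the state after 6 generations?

-o------o------o-

oooooo-oooooo-oo-
------o------o--o
-oooooo-oooooo-oo
o------o------o--
o-oooooo-oooooo-o
-o------o------o-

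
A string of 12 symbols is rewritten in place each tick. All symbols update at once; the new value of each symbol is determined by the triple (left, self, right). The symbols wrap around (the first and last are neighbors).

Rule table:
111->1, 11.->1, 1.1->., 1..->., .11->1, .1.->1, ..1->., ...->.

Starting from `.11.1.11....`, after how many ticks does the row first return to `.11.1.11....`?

tick 1: .11.1.11....

1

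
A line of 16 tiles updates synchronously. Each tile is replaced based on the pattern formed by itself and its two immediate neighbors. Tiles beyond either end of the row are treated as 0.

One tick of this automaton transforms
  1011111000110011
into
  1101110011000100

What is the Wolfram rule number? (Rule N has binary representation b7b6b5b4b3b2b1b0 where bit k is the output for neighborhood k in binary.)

position 3: 111 → 1  (bit 7 = 1)
position 6: 110 → 0  (bit 6 = 0)
position 1: 101 → 1  (bit 5 = 1)
position 7: 100 → 0  (bit 4 = 0)
position 2: 011 → 0  (bit 3 = 0)
position 0: 010 → 1  (bit 2 = 1)
position 9: 001 → 1  (bit 1 = 1)
position 8: 000 → 1  (bit 0 = 1)
bits b7..b0 = 10100111 = 167

167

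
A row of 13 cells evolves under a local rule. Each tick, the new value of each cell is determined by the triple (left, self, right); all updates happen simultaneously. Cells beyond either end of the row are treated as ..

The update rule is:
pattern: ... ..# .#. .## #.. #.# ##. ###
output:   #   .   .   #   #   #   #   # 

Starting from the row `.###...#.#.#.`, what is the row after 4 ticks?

tick 1: .#####..#.#.#
tick 2: .######..#.#.
tick 3: .#######..#.#
tick 4: .########..#.

.########..#.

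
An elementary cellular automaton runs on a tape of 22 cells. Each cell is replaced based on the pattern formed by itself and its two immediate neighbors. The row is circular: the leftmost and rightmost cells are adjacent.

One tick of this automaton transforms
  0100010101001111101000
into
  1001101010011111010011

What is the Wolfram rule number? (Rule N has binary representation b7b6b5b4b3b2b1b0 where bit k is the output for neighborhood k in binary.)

position 13: 111 → 1  (bit 7 = 1)
position 16: 110 → 0  (bit 6 = 0)
position 6: 101 → 1  (bit 5 = 1)
position 2: 100 → 0  (bit 4 = 0)
position 12: 011 → 1  (bit 3 = 1)
position 1: 010 → 0  (bit 2 = 0)
position 0: 001 → 1  (bit 1 = 1)
position 3: 000 → 1  (bit 0 = 1)
bits b7..b0 = 10101011 = 171

171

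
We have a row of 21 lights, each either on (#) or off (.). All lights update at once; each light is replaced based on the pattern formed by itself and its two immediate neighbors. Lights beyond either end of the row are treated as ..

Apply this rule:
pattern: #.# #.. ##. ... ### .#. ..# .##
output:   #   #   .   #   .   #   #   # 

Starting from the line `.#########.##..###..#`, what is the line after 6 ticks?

##........##.###..###
#.#########.##..###..
###........##.###..##
#..#########.##..###.
####........##.###..#
#...#########.##..###

#...#########.##..###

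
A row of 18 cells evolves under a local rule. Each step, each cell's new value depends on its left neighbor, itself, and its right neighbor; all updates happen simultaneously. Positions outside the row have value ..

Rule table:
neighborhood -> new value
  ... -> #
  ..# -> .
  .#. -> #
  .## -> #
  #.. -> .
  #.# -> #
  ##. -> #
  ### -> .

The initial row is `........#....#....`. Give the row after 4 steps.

step 1: #######.#.##.#.###
step 2: #.....##########.#
step 3: #.###.#........###
step 4: ###.###.######.#.#

###.###.######.#.#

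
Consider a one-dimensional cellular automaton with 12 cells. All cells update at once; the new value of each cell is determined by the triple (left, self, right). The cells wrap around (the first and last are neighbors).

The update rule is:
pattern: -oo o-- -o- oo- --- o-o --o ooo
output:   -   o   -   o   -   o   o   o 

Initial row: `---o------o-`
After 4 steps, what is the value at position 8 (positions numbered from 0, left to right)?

o

step 1: --o-o----o-o
step 2: oo-o-o--o-o-
step 3: -oo-o-oo-o-o
step 4: o-oo-o-oo-o-
position 8 holds o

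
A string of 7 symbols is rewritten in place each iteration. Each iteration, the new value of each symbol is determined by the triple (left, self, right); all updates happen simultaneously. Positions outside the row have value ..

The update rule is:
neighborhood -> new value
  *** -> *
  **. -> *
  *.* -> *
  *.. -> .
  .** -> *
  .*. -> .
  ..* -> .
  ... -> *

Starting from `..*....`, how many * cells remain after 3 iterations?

5

*...***
..*.***
*..****
count of *: 5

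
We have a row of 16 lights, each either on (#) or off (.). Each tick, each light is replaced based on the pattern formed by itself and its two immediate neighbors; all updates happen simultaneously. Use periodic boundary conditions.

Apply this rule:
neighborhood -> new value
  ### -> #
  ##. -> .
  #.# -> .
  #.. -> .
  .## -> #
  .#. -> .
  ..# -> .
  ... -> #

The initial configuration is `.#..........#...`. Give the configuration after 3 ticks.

tick 1: ...########...##
tick 2: .#.#######..#.#.
tick 3: ...######.......

...######.......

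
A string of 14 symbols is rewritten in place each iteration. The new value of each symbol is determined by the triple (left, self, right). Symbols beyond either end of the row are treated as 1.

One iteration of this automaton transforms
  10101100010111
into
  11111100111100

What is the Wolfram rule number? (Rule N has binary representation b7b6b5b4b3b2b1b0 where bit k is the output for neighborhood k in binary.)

110

position 12: 111 → 0  (bit 7 = 0)
position 0: 110 → 1  (bit 6 = 1)
position 1: 101 → 1  (bit 5 = 1)
position 6: 100 → 0  (bit 4 = 0)
position 4: 011 → 1  (bit 3 = 1)
position 2: 010 → 1  (bit 2 = 1)
position 8: 001 → 1  (bit 1 = 1)
position 7: 000 → 0  (bit 0 = 0)
bits b7..b0 = 01101110 = 110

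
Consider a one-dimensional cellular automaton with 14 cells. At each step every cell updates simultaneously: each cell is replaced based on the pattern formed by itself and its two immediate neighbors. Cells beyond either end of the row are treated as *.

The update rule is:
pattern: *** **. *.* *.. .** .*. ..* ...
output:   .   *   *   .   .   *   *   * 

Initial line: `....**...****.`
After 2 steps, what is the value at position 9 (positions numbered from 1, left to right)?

*

.***.*.**...**
*..****.*.**..
position 9 holds *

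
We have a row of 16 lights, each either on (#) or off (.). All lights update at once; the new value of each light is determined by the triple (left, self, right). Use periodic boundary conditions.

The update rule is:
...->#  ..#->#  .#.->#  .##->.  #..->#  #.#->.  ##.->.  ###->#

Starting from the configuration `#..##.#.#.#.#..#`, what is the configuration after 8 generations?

.##...#.#.#.###.
#..####.#.#..#.#
.##.##..#.####..
#.....###..##.##
.#####.#.##....#
..###..#...#####
##.#.######.###.
...#..####...#..

...#..####...#..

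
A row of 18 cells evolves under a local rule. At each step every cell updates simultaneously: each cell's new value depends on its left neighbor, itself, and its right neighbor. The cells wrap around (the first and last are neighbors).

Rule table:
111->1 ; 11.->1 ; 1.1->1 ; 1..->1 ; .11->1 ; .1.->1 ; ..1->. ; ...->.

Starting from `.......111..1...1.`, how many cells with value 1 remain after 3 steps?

step 1: .......1111.11..11
step 2: 1......11111111.11
step 3: 11.....11111111111
count of 1: 13

13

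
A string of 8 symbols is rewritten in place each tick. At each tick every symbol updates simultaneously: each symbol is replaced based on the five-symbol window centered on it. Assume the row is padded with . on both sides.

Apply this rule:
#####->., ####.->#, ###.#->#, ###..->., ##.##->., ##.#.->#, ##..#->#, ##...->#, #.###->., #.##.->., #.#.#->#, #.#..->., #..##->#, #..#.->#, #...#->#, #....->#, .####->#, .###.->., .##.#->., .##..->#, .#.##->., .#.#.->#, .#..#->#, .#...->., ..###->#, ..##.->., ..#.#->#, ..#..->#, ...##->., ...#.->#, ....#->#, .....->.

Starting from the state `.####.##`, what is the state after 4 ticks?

.####..#
.###.###
.#.#....
###..#..

###..#..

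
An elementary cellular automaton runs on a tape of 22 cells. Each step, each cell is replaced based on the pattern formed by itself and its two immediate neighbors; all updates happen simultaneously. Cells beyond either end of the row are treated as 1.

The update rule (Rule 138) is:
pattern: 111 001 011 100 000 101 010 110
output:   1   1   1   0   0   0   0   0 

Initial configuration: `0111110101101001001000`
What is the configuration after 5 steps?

0000010000100100011111

0111100001000010010001
0111000010000100100011
0110000100001001000111
0100001000010010001111
0000010000100100011111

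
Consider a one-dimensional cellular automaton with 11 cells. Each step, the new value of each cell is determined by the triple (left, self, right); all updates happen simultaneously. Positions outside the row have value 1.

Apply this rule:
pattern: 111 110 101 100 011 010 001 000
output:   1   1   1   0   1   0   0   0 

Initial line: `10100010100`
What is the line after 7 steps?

step 1: 11000001000
step 2: 11000000000
step 3: 11000000000  (fixed point — unchanged through step 7)

11000000000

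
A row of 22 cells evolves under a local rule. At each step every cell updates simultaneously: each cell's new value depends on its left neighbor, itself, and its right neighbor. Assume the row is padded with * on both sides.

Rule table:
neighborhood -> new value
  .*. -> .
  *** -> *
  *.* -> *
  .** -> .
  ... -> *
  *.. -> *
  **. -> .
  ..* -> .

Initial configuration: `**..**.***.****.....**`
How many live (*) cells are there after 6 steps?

step 1: *.*...*.*.*.**.****..*
step 2: .*.**..*.*.*..*.**.*..
step 3: *.*..*..*.*.*..*..*.*.
step 4: .*.*..*..*.*.*..*..*.*
step 5: *.*.*..*..*.*.*..*..*.
step 6: .*.*.*..*..*.*.*..*..*
count of *: 9

9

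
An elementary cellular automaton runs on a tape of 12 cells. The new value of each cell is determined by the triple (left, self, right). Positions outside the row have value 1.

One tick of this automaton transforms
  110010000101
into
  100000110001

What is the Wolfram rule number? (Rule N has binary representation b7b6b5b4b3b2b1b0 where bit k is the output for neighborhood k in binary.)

position 0: 111 → 1  (bit 7 = 1)
position 1: 110 → 0  (bit 6 = 0)
position 10: 101 → 0  (bit 5 = 0)
position 2: 100 → 0  (bit 4 = 0)
position 11: 011 → 1  (bit 3 = 1)
position 4: 010 → 0  (bit 2 = 0)
position 3: 001 → 0  (bit 1 = 0)
position 6: 000 → 1  (bit 0 = 1)
bits b7..b0 = 10001001 = 137

137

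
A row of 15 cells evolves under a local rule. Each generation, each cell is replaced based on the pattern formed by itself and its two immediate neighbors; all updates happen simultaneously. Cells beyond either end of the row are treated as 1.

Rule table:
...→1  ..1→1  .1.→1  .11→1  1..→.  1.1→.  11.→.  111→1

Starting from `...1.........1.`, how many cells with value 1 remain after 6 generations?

11

generation 1: .111.111111111.
generation 2: .11..11111111..
generation 3: .1..11111111..1
generation 4: .1.11111111..11
generation 5: .1.1111111..111
generation 6: .1.111111..1111
count of 1: 11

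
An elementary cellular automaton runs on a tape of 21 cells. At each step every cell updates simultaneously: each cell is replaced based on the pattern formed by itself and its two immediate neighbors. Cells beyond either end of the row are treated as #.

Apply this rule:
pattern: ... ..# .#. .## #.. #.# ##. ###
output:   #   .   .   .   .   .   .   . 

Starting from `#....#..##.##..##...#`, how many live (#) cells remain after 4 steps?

..##..............#..
.....############....
.###..............##.
.....############....
count of #: 12

12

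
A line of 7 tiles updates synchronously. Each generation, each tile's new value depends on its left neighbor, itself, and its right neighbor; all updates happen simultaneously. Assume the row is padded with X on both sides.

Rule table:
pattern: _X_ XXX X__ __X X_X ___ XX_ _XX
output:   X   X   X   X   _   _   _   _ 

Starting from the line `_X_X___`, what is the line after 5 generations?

_X_XX_X
_X_____
_XX___X
___X_X_
X_XX_X_

X_XX_X_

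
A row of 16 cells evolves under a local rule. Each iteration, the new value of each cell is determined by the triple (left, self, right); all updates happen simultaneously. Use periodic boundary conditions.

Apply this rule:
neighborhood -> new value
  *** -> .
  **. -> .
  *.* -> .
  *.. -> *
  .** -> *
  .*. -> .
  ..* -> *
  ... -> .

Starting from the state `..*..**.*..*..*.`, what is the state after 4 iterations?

.*.***...**.**.*
...*..*.**..*...
..*.**..*.**.*..
.*..*.**..*...*.

.*..*.**..*...*.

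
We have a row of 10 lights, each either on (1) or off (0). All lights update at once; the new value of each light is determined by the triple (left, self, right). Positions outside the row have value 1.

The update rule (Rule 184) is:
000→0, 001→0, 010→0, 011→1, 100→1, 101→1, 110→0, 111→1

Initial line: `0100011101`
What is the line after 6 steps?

1010011011
0101010111
1010101111
0101011111
1010111111
0101111111

0101111111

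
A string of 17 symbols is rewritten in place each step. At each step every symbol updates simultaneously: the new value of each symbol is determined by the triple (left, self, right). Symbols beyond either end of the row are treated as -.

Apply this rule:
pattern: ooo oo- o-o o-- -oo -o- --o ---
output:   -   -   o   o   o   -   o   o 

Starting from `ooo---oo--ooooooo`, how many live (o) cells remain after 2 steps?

o--oooo-ooo------
-ooo---oo--oooooo
count of o: 11

11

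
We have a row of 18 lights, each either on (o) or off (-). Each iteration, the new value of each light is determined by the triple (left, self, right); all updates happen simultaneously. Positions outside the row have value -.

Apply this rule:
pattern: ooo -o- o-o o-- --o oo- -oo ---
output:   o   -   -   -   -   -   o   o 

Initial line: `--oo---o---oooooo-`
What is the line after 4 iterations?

iteration 1: o-o--o---o-ooooo--
iteration 2: -------o---oooo--o
iteration 3: oooooo---o-ooo----
iteration 4: ooooo--o---oo--ooo

ooooo--o---oo--ooo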